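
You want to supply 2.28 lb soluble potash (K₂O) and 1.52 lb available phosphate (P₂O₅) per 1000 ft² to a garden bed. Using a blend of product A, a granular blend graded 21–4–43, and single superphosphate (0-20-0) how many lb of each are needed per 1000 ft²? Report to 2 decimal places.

5.30 lb product A, 6.54 lb single superphosphate

Let a = lb of product A, b = lb of single superphosphate (per 1000 ft²).
K₂O: 0.43·a + 0·b = 2.28
P₂O₅: 0.04·a + 0.2·b = 1.52
Solving simultaneously: a = 5.30233, b = 6.53953.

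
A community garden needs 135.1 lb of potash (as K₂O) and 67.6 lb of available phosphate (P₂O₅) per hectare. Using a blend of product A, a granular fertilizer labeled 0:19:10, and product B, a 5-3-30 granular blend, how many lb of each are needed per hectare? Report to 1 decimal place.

300.5 lb product A, 350.2 lb product B

Per-hectare balance (a = product A, b = product B):
K₂O: 0.1·a + 0.3·b = 135.1
P₂O₅: 0.19·a + 0.03·b = 67.6
Eliminate b: (row1) − 0.3/0.03·(row2) → -1.8·a = -540.9, so a = 300.5.
Then b = (67.6 − 0.19·300.5) / 0.03 = 350.167.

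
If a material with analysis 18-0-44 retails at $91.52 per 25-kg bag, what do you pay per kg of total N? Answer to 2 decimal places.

$20.34 per kg N

N in bag = 25 × 18% = 4.5 kg.
Cost per kg N = $91.52 / 4.5 = $20.3378.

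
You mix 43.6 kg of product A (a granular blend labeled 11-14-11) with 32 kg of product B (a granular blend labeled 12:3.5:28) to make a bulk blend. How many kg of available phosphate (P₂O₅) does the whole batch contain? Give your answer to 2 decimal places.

7.22 kg P₂O₅

P₂O₅ mass = 14%×43.6 + 3.5%×32 = 7.224 kg.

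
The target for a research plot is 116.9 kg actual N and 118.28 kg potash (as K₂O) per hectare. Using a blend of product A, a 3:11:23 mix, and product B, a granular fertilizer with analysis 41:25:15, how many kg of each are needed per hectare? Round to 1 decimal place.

Let a = kg of product A, b = kg of product B (per hectare).
N: 0.03·a + 0.41·b = 116.9
K₂O: 0.23·a + 0.15·b = 118.28
From row1: a = (116.9 − 0.41·b) / 0.03.
Into row2: 0.23·(116.9 − 0.41·b)/0.03 + 0.15·b = 118.28 → b = 259.895, a = 344.764.

344.8 kg product A, 259.9 kg product B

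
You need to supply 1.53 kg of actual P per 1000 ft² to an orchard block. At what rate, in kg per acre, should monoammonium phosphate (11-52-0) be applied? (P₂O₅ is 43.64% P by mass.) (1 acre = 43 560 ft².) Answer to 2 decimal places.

293.69 kg of product per acre

As P₂O₅: 1.53 / 0.4364 = 3.50596 kg per 1000 ft².
Product per 1000 ft² = 3.50596 / 52% = 6.74223 kg.
Convert to per acre: 6.74223 × 43.56 = 293.691 kg.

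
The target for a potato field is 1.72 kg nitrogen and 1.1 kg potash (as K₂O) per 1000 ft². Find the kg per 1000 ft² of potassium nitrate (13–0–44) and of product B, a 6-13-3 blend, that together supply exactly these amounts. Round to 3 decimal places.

Let a = kg of potassium nitrate, b = kg of product B (per 1000 ft²).
N: 0.13·a + 0.06·b = 1.72
K₂O: 0.44·a + 0.03·b = 1.1
Eliminate b: (row1) − 0.06/0.03·(row2) → -0.75·a = -0.48, so a = 0.64.
Then b = (1.1 − 0.44·0.64) / 0.03 = 27.28.

0.640 kg potassium nitrate, 27.280 kg product B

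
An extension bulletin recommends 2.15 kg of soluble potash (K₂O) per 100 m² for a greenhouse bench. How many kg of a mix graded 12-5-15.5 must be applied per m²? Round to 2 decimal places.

Product per 100 m² = 2.15 / 15.5% = 13.871 kg.
Convert to per m²: 13.871 × 0.01 = 0.13871 kg.

0.14 kg of product per sq m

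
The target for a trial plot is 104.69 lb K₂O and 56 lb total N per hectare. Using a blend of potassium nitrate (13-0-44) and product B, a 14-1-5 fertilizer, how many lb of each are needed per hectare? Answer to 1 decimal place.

Per-hectare balance (a = potassium nitrate, b = product B):
K₂O: 0.44·a + 0.05·b = 104.69
N: 0.13·a + 0.14·b = 56
Eliminate a: (row1) − 0.44/0.13·(row2) → -0.423846·b = -84.8485, so b = 200.187.
Back-substitute: a = (104.69 − 0.05·200.187) / 0.44 = 215.183.

215.2 lb potassium nitrate, 200.2 lb product B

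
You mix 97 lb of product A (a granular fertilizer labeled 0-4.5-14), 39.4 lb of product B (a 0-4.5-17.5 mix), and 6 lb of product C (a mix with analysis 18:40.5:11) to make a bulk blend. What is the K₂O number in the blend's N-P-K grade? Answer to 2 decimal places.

Total mass = 97 + 39.4 + 6 = 142.4 lb.
K₂O mass = 14%×97 + 17.5%×39.4 + 11%×6 = 21.135 lb.
% K₂O = 21.135 / 142.4 = 14.842%.

14.84% K₂O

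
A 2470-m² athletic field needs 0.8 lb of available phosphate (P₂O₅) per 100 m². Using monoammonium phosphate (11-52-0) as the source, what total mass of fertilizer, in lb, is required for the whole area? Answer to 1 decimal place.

38.0 lb

Product per 100 m² = 0.8 / 52% = 1.53846 lb.
Total product = 1.53846 × 2470 / 100 = 38 lb.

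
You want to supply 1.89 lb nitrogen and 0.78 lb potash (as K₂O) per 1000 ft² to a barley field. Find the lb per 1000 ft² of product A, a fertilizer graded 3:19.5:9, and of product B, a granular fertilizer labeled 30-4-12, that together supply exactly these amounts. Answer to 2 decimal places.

0.31 lb product A, 6.27 lb product B

Let a = lb of product A, b = lb of product B (per 1000 ft²).
N: 0.03·a + 0.3·b = 1.89
K₂O: 0.09·a + 0.12·b = 0.78
Solving simultaneously: a = 0.307692, b = 6.26923.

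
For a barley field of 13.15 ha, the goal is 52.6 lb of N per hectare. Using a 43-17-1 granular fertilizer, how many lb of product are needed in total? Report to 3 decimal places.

1608.581 lb

Product per hectare = 52.6 / 43% = 122.326 lb.
Total product = 122.326 × 13.15 = 1608.5814 lb.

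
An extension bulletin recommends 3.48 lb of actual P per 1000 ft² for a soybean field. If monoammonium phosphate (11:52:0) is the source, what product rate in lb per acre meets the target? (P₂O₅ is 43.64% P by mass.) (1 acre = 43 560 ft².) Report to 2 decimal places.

As P₂O₅: 3.48 / 0.4364 = 7.97434 lb per 1000 ft².
Product per 1000 ft² = 7.97434 / 52% = 15.3353 lb.
Convert to per acre: 15.3353 × 43.56 = 668.004 lb.

668.00 lb of product per acre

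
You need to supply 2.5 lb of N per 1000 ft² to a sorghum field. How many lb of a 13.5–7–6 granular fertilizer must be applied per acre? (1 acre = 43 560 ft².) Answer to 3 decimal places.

806.667 lb of product per acre

Product per 1000 ft² = 2.5 / 13.5% = 18.5185 lb.
Convert to per acre: 18.5185 × 43.56 = 806.6667 lb.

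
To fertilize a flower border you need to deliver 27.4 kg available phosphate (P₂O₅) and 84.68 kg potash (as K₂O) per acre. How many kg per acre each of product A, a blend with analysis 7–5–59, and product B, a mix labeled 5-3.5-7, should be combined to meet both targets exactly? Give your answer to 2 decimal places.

60.98 kg product A, 695.74 kg product B

Let a = kg of product A, b = kg of product B (per acre).
P₂O₅: 0.05·a + 0.035·b = 27.4
K₂O: 0.59·a + 0.07·b = 84.68
Eliminate b: (row1) − 0.035/0.07·(row2) → -0.245·a = -14.94, so a = 60.9796.
Then b = (84.68 − 0.59·60.9796) / 0.07 = 695.743.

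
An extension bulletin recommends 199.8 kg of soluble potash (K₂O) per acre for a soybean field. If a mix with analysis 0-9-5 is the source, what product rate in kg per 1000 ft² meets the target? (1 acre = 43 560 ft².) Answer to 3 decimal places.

91.736 kg of product per thousand sq ft

Product per acre = 199.8 / 5% = 3996 kg.
Convert to per 1000 ft²: 3996 × 0.0229568 = 91.7355 kg.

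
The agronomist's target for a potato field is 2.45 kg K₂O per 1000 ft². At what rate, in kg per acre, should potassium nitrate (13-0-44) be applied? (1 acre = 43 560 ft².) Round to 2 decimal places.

242.55 kg of product per acre

Product per 1000 ft² = 2.45 / 44% = 5.56818 kg.
Convert to per acre: 5.56818 × 43.56 = 242.55 kg.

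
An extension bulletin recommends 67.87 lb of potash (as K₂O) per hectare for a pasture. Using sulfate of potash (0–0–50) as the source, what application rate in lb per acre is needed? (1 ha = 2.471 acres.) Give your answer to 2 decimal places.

54.93 lb of product per acre

Product per hectare = 67.87 / 50% = 135.74 lb.
Convert to per acre: 135.74 × 0.404694 = 54.9332 lb.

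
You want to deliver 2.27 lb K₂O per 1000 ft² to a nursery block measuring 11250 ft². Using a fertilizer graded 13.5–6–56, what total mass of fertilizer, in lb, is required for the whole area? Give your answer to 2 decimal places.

45.60 lb

Product per 1000 ft² = 2.27 / 56% = 4.05357 lb.
Total product = 4.05357 × 11250 / 1000 = 45.6027 lb.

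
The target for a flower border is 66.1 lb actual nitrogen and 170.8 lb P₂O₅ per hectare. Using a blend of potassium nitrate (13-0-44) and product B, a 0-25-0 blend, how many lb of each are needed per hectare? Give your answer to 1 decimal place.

508.5 lb potassium nitrate, 683.2 lb product B

Per-hectare balance (a = potassium nitrate, b = product B):
N: 0.13·a + 0·b = 66.1
P₂O₅: 0·a + 0.25·b = 170.8
Solving simultaneously: a = 508.462, b = 683.2.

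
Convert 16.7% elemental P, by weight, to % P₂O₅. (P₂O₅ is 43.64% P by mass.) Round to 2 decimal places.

38.27% P₂O₅

%P₂O₅ = 16.7 / 0.4364 = 38.2676%.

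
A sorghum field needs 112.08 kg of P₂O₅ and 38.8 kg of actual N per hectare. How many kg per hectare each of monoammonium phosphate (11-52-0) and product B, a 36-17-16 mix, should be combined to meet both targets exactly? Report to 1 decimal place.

Per-hectare balance (a = monoammonium phosphate, b = product B):
P₂O₅: 0.52·a + 0.17·b = 112.08
N: 0.11·a + 0.36·b = 38.8
Eliminate a: (row1) − 0.52/0.11·(row2) → -1.53182·b = -71.3382, so b = 46.5709.
Back-substitute: a = (112.08 − 0.17·46.5709) / 0.52 = 200.313.

200.3 kg monoammonium phosphate, 46.6 kg product B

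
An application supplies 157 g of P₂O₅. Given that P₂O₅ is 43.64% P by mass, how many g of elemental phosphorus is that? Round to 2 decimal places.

P = 157 × 0.4364 = 68.5148 g.

68.51 g P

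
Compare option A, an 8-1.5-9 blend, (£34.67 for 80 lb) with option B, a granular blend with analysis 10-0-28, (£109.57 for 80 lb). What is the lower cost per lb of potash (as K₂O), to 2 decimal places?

£4.82 per lb K₂O (option A)

option A: K₂O per bag = 80 × 9% = 7.2 lb; cost = 34.67 / 7.2 = £4.8153/lb K₂O.
option B: K₂O per bag = 80 × 28% = 22.4 lb; cost = 109.57 / 22.4 = £4.8915/lb K₂O.
option A is cheaper.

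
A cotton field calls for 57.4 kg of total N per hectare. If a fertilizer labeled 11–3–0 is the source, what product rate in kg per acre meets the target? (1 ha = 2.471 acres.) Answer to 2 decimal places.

211.18 kg of product per acre

Product per hectare = 57.4 / 11% = 521.818 kg.
Convert to per acre: 521.818 × 0.404694 = 211.177 kg.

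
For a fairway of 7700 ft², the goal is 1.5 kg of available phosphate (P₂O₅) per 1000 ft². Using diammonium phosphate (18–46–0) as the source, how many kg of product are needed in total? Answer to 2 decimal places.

25.11 kg

Product per 1000 ft² = 1.5 / 46% = 3.26087 kg.
Total product = 3.26087 × 7700 / 1000 = 25.1087 kg.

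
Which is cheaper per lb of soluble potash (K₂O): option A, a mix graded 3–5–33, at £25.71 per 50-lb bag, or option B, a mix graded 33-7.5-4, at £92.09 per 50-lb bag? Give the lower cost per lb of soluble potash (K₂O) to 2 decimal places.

option A: K₂O per bag = 50 × 33% = 16.5 lb; cost = 25.71 / 16.5 = £1.5582/lb K₂O.
option B: K₂O per bag = 50 × 4% = 2 lb; cost = 92.09 / 2 = £46.0450/lb K₂O.
option A is cheaper.

£1.56 per lb K₂O (option A)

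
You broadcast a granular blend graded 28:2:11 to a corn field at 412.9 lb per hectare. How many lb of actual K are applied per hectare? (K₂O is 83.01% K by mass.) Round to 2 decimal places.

37.70 lb K per hectare

K₂O per hectare = 412.9 × 11% = 45.419 lb.
Elemental K = 45.419 × 0.8301 = 37.7023 lb per hectare.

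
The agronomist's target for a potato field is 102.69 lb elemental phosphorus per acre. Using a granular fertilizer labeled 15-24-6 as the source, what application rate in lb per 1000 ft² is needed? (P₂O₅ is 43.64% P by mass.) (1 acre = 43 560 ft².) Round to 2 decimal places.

22.51 lb of product per thousand sq ft

As P₂O₅: 102.69 / 0.4364 = 235.312 lb per acre.
Product per acre = 235.312 / 24% = 980.465 lb.
Convert to per 1000 ft²: 980.465 × 0.0229568 = 22.5084 lb.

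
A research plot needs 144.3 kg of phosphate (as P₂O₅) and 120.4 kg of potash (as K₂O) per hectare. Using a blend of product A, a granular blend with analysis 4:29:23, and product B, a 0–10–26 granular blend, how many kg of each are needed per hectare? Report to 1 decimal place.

With a, b = kg per hectare of product A and product B:
P₂O₅: 0.29·a + 0.1·b = 144.3
K₂O: 0.23·a + 0.26·b = 120.4
Solving simultaneously: a = 486.221, b = 32.958.

486.2 kg product A, 33.0 kg product B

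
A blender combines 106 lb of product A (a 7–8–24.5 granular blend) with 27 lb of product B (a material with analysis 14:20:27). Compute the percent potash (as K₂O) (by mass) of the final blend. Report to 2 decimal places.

25.01% K₂O

Total mass = 106 + 27 = 133 lb.
K₂O mass = 24.5%×106 + 27%×27 = 33.26 lb.
% K₂O = 33.26 / 133 = 25.0075%.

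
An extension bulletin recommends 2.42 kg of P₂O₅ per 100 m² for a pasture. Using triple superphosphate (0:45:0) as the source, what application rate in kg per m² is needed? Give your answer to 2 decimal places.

0.05 kg of product per sq m

Product per 100 m² = 2.42 / 45% = 5.37778 kg.
Convert to per m²: 5.37778 × 0.01 = 0.0537778 kg.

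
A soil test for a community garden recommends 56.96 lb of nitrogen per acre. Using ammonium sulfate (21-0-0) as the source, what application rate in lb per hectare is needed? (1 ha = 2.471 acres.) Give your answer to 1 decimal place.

670.2 lb of product per hectare

Product per acre = 56.96 / 21% = 271.238 lb.
Convert to per hectare: 271.238 × 2.471 = 670.229 lb.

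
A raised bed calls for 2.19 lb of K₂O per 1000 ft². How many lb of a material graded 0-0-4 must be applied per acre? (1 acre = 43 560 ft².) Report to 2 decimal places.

2384.91 lb of product per acre

Product per 1000 ft² = 2.19 / 4% = 54.75 lb.
Convert to per acre: 54.75 × 43.56 = 2384.91 lb.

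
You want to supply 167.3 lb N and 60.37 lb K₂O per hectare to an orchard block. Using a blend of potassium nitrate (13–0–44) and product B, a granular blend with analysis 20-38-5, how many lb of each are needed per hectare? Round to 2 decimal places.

45.51 lb potassium nitrate, 806.92 lb product B

Per-hectare balance (a = potassium nitrate, b = product B):
N: 0.13·a + 0.2·b = 167.3
K₂O: 0.44·a + 0.05·b = 60.37
Eliminate b: (row1) − 0.2/0.05·(row2) → -1.63·a = -74.18, so a = 45.5092.
Then b = (60.37 − 0.44·45.5092) / 0.05 = 806.919.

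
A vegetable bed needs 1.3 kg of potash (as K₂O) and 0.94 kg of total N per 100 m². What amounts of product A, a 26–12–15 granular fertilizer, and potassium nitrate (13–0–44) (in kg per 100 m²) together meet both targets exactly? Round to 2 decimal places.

2.58 kg product A, 2.08 kg potassium nitrate

Per-100 m² balance (a = product A, b = potassium nitrate):
K₂O: 0.15·a + 0.44·b = 1.3
N: 0.26·a + 0.13·b = 0.94
Eliminate a: (row1) − 0.15/0.26·(row2) → 0.365·b = 0.757692, so b = 2.07587.
Back-substitute: a = (1.3 − 0.44·2.07587) / 0.15 = 2.57745.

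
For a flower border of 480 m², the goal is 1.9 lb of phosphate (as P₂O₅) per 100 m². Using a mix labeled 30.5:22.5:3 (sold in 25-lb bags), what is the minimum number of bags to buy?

2 bags

Product per 100 m² = 1.9 / 22.5% = 8.44444 lb.
Total product = 8.44444 × 480 / 100 = 40.5333 lb.
Bags = ⌈40.5333 / 25⌉ = 2.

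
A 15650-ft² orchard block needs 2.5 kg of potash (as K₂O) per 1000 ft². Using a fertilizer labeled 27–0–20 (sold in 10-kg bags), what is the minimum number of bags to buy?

20 bags

Product per 1000 ft² = 2.5 / 20% = 12.5 kg.
Total product = 12.5 × 15650 / 1000 = 195.625 kg.
Bags = ⌈195.625 / 10⌉ = 20.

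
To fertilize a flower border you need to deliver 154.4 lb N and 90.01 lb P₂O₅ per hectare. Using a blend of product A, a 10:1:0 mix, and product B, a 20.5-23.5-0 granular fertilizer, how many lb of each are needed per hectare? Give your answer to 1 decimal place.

831.3 lb product A, 347.6 lb product B

Per-hectare balance (a = product A, b = product B):
N: 0.1·a + 0.205·b = 154.4
P₂O₅: 0.01·a + 0.235·b = 90.01
Solving simultaneously: a = 831.326, b = 347.646.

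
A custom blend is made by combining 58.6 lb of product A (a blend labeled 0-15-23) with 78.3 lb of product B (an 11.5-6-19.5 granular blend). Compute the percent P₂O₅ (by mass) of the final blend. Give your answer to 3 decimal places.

9.852% P₂O₅

Total mass = 58.6 + 78.3 = 136.9 lb.
P₂O₅ mass = 15%×58.6 + 6%×78.3 = 13.488 lb.
% P₂O₅ = 13.488 / 136.9 = 9.85245%.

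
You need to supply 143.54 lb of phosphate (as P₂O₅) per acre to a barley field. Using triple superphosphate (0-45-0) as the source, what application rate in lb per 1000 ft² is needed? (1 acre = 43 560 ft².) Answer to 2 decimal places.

Product per acre = 143.54 / 45% = 318.978 lb.
Convert to per 1000 ft²: 318.978 × 0.0229568 = 7.32272 lb.

7.32 lb of product per thousand sq ft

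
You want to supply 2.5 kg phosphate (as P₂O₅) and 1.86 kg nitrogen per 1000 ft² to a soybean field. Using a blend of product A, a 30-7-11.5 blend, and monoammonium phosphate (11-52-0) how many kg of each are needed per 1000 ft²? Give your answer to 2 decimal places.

4.67 kg product A, 4.18 kg monoammonium phosphate

Let a = kg of product A, b = kg of monoammonium phosphate (per 1000 ft²).
P₂O₅: 0.07·a + 0.52·b = 2.5
N: 0.3·a + 0.11·b = 1.86
Solving simultaneously: a = 4.66757, b = 4.17937.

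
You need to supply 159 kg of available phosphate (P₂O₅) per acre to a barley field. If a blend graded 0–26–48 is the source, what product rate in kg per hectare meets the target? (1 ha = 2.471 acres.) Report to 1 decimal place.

Product per acre = 159 / 26% = 611.538 kg.
Convert to per hectare: 611.538 × 2.471 = 1511.11 kg.

1511.1 kg of product per hectare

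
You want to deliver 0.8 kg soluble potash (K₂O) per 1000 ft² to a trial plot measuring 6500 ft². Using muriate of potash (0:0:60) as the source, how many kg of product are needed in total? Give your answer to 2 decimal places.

8.67 kg

Product per 1000 ft² = 0.8 / 60% = 1.33333 kg.
Total product = 1.33333 × 6500 / 1000 = 8.66667 kg.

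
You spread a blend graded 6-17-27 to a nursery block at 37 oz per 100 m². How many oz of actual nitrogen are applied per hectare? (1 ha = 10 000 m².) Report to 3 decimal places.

222.000 oz N per hectare

nitrogen per 100 m² = 37 × 6% = 2.22 oz.
Convert to per hectare: 2.22 × 100 = 222 oz.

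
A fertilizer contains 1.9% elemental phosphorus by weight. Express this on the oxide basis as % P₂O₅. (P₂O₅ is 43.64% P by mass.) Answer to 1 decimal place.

4.4% P₂O₅

%P₂O₅ = 1.9 / 0.4364 = 4.3538%.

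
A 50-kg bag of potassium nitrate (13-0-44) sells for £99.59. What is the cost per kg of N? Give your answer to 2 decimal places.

N in bag = 50 × 13% = 6.5 kg.
Cost per kg N = £99.59 / 6.5 = £15.3215.

£15.32 per kg N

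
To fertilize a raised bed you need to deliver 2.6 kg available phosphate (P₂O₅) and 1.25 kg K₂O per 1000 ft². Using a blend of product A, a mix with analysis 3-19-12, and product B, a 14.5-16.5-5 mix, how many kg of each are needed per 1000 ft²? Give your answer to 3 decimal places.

Per-1000 ft² balance (a = product A, b = product B):
P₂O₅: 0.19·a + 0.165·b = 2.6
K₂O: 0.12·a + 0.05·b = 1.25
Solving simultaneously: a = 7.40291, b = 7.23301.

7.403 kg product A, 7.233 kg product B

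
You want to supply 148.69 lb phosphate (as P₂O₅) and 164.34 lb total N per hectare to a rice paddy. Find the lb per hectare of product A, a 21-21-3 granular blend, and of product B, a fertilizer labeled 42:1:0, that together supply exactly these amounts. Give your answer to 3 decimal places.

With a, b = lb per hectare of product A and product B:
P₂O₅: 0.21·a + 0.01·b = 148.69
N: 0.21·a + 0.42·b = 164.34
Eliminate a: (row1) − 0.21/0.21·(row2) → -0.41·b = -15.65, so b = 38.1707.
Back-substitute: a = (148.69 − 0.01·38.1707) / 0.21 = 706.22997.

706.230 lb product A, 38.171 lb product B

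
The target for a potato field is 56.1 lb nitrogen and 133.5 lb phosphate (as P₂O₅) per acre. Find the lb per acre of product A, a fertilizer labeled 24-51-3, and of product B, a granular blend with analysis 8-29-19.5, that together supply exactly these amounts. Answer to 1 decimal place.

194.1 lb product A, 119.1 lb product B

With a, b = lb per acre of product A and product B:
N: 0.24·a + 0.08·b = 56.1
P₂O₅: 0.51·a + 0.29·b = 133.5
Eliminate b: (row1) − 0.08/0.29·(row2) → 0.0993103·a = 19.2724, so a = 194.062.
Then b = (133.5 − 0.51·194.062) / 0.29 = 119.062.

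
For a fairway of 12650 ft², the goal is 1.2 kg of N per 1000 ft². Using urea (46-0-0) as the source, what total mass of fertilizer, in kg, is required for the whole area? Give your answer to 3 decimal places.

33.000 kg

Product per 1000 ft² = 1.2 / 46% = 2.6087 kg.
Total product = 2.6087 × 12650 / 1000 = 33 kg.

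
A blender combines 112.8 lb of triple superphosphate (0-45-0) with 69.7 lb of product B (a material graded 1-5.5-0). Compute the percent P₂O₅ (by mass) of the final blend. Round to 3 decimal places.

Total mass = 112.8 + 69.7 = 182.5 lb.
P₂O₅ mass = 45%×112.8 + 5.5%×69.7 = 54.5935 lb.
% P₂O₅ = 54.5935 / 182.5 = 29.9142%.

29.914% P₂O₅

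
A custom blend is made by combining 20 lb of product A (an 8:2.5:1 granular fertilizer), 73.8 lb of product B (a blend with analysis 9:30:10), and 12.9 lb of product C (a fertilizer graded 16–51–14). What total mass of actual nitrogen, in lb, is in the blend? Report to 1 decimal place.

N mass = 8%×20 + 9%×73.8 + 16%×12.9 = 10.306 lb.

10.3 lb N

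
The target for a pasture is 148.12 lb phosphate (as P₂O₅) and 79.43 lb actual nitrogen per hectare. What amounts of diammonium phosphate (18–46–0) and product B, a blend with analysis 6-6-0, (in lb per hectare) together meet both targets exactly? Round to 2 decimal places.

245.32 lb diammonium phosphate, 587.87 lb product B

With a, b = lb per hectare of diammonium phosphate and product B:
P₂O₅: 0.46·a + 0.06·b = 148.12
N: 0.18·a + 0.06·b = 79.43
Solving simultaneously: a = 245.321, b = 587.869.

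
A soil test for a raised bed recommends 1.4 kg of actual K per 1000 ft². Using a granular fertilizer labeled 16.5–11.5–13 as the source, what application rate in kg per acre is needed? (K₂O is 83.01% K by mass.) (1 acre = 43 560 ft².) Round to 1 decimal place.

565.1 kg of product per acre

As K₂O: 1.4 / 0.8301 = 1.68654 kg per 1000 ft².
Product per 1000 ft² = 1.68654 / 13% = 12.9734 kg.
Convert to per acre: 12.9734 × 43.56 = 565.122 kg.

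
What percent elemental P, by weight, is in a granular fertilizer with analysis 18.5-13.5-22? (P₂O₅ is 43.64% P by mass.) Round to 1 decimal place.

%P = 13.5 × 0.4364 = 5.8914%.

5.9% P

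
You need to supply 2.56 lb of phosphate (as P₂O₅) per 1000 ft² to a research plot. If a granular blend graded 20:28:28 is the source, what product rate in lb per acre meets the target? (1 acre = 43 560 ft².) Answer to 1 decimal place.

398.3 lb of product per acre

Product per 1000 ft² = 2.56 / 28% = 9.14286 lb.
Convert to per acre: 9.14286 × 43.56 = 398.263 lb.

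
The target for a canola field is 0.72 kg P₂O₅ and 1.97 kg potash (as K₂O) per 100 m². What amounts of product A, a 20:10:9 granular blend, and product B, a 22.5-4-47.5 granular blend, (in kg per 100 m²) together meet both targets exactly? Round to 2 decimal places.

6.00 kg product A, 3.01 kg product B

Let a = kg of product A, b = kg of product B (per 100 m²).
P₂O₅: 0.1·a + 0.04·b = 0.72
K₂O: 0.09·a + 0.475·b = 1.97
Solving simultaneously: a = 5.99544, b = 3.01139.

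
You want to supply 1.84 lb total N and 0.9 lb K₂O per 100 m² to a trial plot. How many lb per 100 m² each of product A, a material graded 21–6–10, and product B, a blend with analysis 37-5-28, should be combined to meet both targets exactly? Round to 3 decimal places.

8.358 lb product A, 0.229 lb product B

Per-100 m² balance (a = product A, b = product B):
N: 0.21·a + 0.37·b = 1.84
K₂O: 0.1·a + 0.28·b = 0.9
Solving simultaneously: a = 8.3578, b = 0.229358.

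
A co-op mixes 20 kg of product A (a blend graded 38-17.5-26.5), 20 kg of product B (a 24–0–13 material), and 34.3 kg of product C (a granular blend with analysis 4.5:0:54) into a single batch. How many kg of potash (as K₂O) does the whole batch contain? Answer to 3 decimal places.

26.422 kg K₂O

K₂O mass = 26.5%×20 + 13%×20 + 54%×34.3 = 26.422 kg.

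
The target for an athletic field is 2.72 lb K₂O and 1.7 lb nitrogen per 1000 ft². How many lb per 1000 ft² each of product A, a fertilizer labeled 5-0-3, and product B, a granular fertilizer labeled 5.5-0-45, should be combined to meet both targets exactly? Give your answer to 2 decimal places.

With a, b = lb per 1000 ft² of product A and product B:
K₂O: 0.03·a + 0.45·b = 2.72
N: 0.05·a + 0.055·b = 1.7
Eliminate b: (row1) − 0.45/0.055·(row2) → -0.379091·a = -11.1891, so a = 29.5156.
Then b = (1.7 − 0.05·29.5156) / 0.055 = 4.07674.

29.52 lb product A, 4.08 lb product B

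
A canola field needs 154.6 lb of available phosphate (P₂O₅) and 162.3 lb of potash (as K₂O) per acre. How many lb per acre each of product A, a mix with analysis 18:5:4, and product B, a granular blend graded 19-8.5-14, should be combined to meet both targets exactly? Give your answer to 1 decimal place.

With a, b = lb per acre of product A and product B:
P₂O₅: 0.05·a + 0.085·b = 154.6
K₂O: 0.04·a + 0.14·b = 162.3
From row1: a = (154.6 − 0.085·b) / 0.05.
Into row2: 0.04·(154.6 − 0.085·b)/0.05 + 0.14·b = 162.3 → b = 536.389, a = 2180.14.

2180.1 lb product A, 536.4 lb product B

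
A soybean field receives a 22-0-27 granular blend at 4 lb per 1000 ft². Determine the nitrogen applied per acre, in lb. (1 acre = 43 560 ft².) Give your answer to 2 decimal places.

38.33 lb N per acre

nitrogen per 1000 ft² = 4 × 22% = 0.88 lb.
Convert to per acre: 0.88 × 43.56 = 38.3328 lb.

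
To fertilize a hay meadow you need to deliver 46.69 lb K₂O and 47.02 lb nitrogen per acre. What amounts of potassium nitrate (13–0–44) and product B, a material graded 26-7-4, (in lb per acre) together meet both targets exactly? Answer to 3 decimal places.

Per-acre balance (a = potassium nitrate, b = product B):
K₂O: 0.44·a + 0.04·b = 46.69
N: 0.13·a + 0.26·b = 47.02
Eliminate a: (row1) − 0.44/0.13·(row2) → -0.84·b = -112.455, so b = 133.8745.
Back-substitute: a = (46.69 − 0.04·133.8745) / 0.44 = 93.9432.

93.943 lb potassium nitrate, 133.875 lb product B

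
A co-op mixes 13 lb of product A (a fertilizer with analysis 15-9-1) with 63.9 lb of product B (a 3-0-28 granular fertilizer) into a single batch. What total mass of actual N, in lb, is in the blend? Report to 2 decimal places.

N mass = 15%×13 + 3%×63.9 = 3.867 lb.

3.87 lb N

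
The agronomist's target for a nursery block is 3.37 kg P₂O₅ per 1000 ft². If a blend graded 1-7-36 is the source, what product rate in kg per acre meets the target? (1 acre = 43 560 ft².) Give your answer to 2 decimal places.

Product per 1000 ft² = 3.37 / 7% = 48.1429 kg.
Convert to per acre: 48.1429 × 43.56 = 2097.103 kg.

2097.10 kg of product per acre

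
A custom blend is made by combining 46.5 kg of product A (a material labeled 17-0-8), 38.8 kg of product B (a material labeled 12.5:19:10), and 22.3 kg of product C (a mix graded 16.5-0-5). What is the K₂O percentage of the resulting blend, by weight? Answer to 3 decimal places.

8.099% K₂O

Total mass = 46.5 + 38.8 + 22.3 = 107.6 kg.
K₂O mass = 8%×46.5 + 10%×38.8 + 5%×22.3 = 8.715 kg.
% K₂O = 8.715 / 107.6 = 8.09944%.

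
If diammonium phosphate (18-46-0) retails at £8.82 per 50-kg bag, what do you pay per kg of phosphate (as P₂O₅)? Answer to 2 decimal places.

£0.38 per kg P₂O₅

P₂O₅ in bag = 50 × 46% = 23 kg.
Cost per kg P₂O₅ = £8.82 / 23 = £0.3835.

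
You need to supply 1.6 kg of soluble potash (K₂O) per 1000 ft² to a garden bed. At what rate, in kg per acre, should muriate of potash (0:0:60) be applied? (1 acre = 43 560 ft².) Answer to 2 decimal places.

Product per 1000 ft² = 1.6 / 60% = 2.66667 kg.
Convert to per acre: 2.66667 × 43.56 = 116.16 kg.

116.16 kg of product per acre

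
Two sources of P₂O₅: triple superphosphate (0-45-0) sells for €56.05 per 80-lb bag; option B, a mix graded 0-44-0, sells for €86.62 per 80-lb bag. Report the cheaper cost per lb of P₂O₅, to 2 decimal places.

€1.56 per lb P₂O₅ (triple superphosphate)

triple superphosphate: P₂O₅ per bag = 80 × 45% = 36 lb; cost = 56.05 / 36 = €1.5569/lb P₂O₅.
option B: P₂O₅ per bag = 80 × 44% = 35.2 lb; cost = 86.62 / 35.2 = €2.4608/lb P₂O₅.
triple superphosphate is cheaper.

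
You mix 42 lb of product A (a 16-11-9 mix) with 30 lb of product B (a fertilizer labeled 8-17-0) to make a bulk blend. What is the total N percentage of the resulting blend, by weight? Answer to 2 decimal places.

Total mass = 42 + 30 = 72 lb.
N mass = 16%×42 + 8%×30 = 9.12 lb.
% N = 9.12 / 72 = 12.6667%.

12.67% N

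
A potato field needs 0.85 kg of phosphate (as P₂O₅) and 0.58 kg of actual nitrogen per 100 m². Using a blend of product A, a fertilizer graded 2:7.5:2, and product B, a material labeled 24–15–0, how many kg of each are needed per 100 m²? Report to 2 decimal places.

7.80 kg product A, 1.77 kg product B

Let a = kg of product A, b = kg of product B (per 100 m²).
P₂O₅: 0.075·a + 0.15·b = 0.85
N: 0.02·a + 0.24·b = 0.58
From row1: a = (0.85 − 0.15·b) / 0.075.
Into row2: 0.02·(0.85 − 0.15·b)/0.075 + 0.24·b = 0.58 → b = 1.76667, a = 7.8.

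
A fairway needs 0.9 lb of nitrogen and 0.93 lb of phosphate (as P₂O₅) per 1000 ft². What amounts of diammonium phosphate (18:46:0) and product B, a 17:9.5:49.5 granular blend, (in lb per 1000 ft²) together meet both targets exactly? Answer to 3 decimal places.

Let a = lb of diammonium phosphate, b = lb of product B (per 1000 ft²).
N: 0.18·a + 0.17·b = 0.9
P₂O₅: 0.46·a + 0.095·b = 0.93
Solving simultaneously: a = 1.18822, b = 4.03601.

1.188 lb diammonium phosphate, 4.036 lb product B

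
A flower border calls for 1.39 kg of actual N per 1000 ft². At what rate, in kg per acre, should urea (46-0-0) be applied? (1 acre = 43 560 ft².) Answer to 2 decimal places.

131.63 kg of product per acre

Product per 1000 ft² = 1.39 / 46% = 3.02174 kg.
Convert to per acre: 3.02174 × 43.56 = 131.627 kg.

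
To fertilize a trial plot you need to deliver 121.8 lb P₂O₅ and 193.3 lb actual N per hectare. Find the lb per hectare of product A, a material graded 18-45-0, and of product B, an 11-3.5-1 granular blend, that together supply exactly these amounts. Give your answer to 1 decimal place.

153.5 lb product A, 1506.0 lb product B

With a, b = lb per hectare of product A and product B:
P₂O₅: 0.45·a + 0.035·b = 121.8
N: 0.18·a + 0.11·b = 193.3
From row1: a = (121.8 − 0.035·b) / 0.45.
Into row2: 0.18·(121.8 − 0.035·b)/0.45 + 0.11·b = 193.3 → b = 1506.04, a = 153.53.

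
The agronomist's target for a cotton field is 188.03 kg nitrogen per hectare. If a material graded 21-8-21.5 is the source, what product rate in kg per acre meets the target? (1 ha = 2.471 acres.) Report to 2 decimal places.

Product per hectare = 188.03 / 21% = 895.381 kg.
Convert to per acre: 895.381 × 0.404694 = 362.356 kg.

362.36 kg of product per acre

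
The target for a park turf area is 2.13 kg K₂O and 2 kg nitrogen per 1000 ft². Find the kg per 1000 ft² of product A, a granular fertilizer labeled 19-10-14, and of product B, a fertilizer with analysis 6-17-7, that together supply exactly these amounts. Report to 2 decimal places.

2.49 kg product A, 25.45 kg product B

Per-1000 ft² balance (a = product A, b = product B):
K₂O: 0.14·a + 0.07·b = 2.13
N: 0.19·a + 0.06·b = 2
Solving simultaneously: a = 2.4898, b = 25.449.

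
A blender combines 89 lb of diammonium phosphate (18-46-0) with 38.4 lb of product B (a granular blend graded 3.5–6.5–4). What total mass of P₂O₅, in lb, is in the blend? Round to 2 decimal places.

P₂O₅ mass = 46%×89 + 6.5%×38.4 = 43.436 lb.

43.44 lb P₂O₅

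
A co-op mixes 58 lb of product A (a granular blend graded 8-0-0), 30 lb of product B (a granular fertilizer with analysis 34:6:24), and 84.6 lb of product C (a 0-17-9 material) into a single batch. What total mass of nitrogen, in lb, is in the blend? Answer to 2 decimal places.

14.84 lb N

N mass = 8%×58 + 34%×30 + 0%×84.6 = 14.84 lb.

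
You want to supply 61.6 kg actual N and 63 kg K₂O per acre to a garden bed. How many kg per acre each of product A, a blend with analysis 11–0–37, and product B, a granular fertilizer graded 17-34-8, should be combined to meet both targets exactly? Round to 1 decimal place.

Per-acre balance (a = product A, b = product B):
N: 0.11·a + 0.17·b = 61.6
K₂O: 0.37·a + 0.08·b = 63
Eliminate b: (row1) − 0.17/0.08·(row2) → -0.67625·a = -72.275, so a = 106.876.
Then b = (63 − 0.37·106.876) / 0.08 = 293.198.

106.9 kg product A, 293.2 kg product B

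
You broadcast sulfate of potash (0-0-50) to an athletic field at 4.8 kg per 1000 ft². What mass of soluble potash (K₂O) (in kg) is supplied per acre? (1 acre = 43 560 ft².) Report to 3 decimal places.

104.544 kg K₂O per acre

K₂O per 1000 ft² = 4.8 × 50% = 2.4 kg.
Convert to per acre: 2.4 × 43.56 = 104.544 kg.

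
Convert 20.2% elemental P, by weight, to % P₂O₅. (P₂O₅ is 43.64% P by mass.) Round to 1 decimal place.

46.3% P₂O₅

%P₂O₅ = 20.2 / 0.4364 = 46.2878%.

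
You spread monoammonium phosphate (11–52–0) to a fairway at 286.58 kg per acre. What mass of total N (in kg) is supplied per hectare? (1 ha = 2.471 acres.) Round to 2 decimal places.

nitrogen per acre = 286.58 × 11% = 31.5238 kg.
Convert to per hectare: 31.5238 × 2.471 = 77.8953 kg.

77.90 kg N per hectare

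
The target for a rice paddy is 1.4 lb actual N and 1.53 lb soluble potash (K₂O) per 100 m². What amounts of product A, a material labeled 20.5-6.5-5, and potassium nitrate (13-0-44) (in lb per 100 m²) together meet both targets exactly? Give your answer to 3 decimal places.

4.983 lb product A, 2.911 lb potassium nitrate

Let a = lb of product A, b = lb of potassium nitrate (per 100 m²).
N: 0.205·a + 0.13·b = 1.4
K₂O: 0.05·a + 0.44·b = 1.53
Eliminate a: (row1) − 0.205/0.05·(row2) → -1.674·b = -4.873, so b = 2.91099.
Back-substitute: a = (1.4 − 0.13·2.91099) / 0.205 = 4.98327.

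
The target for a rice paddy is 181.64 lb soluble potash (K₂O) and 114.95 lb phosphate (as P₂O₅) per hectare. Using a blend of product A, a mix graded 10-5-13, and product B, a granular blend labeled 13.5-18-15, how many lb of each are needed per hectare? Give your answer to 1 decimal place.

Let a = lb of product A, b = lb of product B (per hectare).
K₂O: 0.13·a + 0.15·b = 181.64
P₂O₅: 0.05·a + 0.18·b = 114.95
Solving simultaneously: a = 971.868, b = 368.648.

971.9 lb product A, 368.6 lb product B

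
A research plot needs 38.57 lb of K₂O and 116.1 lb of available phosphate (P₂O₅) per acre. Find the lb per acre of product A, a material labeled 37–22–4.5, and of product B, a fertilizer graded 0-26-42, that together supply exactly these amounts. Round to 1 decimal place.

Let a = lb of product A, b = lb of product B (per acre).
K₂O: 0.045·a + 0.42·b = 38.57
P₂O₅: 0.22·a + 0.26·b = 116.1
Eliminate a: (row1) − 0.045/0.22·(row2) → 0.366818·b = 14.8223, so b = 40.4077.
Back-substitute: a = (38.57 − 0.42·40.4077) / 0.045 = 479.973.

480.0 lb product A, 40.4 lb product B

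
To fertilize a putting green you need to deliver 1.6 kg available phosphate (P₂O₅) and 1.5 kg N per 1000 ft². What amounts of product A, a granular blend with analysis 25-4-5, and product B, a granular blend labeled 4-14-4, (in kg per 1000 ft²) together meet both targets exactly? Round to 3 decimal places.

With a, b = kg per 1000 ft² of product A and product B:
P₂O₅: 0.04·a + 0.14·b = 1.6
N: 0.25·a + 0.04·b = 1.5
Solving simultaneously: a = 4.37126, b = 10.1796.

4.371 kg product A, 10.180 kg product B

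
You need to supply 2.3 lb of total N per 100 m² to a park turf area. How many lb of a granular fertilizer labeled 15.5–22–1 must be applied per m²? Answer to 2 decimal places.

0.15 lb of product per sq m

Product per 100 m² = 2.3 / 15.5% = 14.8387 lb.
Convert to per m²: 14.8387 × 0.01 = 0.148387 lb.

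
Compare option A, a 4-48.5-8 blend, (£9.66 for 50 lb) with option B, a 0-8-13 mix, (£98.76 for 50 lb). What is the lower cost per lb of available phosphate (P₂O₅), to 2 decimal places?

option A: P₂O₅ per bag = 50 × 48.5% = 24.25 lb; cost = 9.66 / 24.25 = £0.3984/lb P₂O₅.
option B: P₂O₅ per bag = 50 × 8% = 4 lb; cost = 98.76 / 4 = £24.6900/lb P₂O₅.
option A is cheaper.

£0.40 per lb P₂O₅ (option A)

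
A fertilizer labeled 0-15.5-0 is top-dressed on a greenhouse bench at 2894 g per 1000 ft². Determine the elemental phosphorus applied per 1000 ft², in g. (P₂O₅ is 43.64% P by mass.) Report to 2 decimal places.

P₂O₅ per 1000 ft² = 2894 × 15.5% = 448.57 g.
Elemental P = 448.57 × 0.4364 = 195.756 g per 1000 ft².

195.76 g P per thousand sq ft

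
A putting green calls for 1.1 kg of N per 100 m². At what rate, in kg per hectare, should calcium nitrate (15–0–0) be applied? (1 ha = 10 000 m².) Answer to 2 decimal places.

Product per 100 m² = 1.1 / 15% = 7.33333 kg.
Convert to per hectare: 7.33333 × 100 = 733.333 kg.

733.33 kg of product per hectare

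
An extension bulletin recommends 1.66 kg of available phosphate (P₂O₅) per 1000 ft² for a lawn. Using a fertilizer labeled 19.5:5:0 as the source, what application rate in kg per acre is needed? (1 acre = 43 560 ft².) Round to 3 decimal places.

1446.192 kg of product per acre

Product per 1000 ft² = 1.66 / 5% = 33.2 kg.
Convert to per acre: 33.2 × 43.56 = 1446.192 kg.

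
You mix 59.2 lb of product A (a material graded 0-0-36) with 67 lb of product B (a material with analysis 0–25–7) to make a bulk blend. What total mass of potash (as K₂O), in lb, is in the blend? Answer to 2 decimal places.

26.00 lb K₂O

K₂O mass = 36%×59.2 + 7%×67 = 26.002 lb.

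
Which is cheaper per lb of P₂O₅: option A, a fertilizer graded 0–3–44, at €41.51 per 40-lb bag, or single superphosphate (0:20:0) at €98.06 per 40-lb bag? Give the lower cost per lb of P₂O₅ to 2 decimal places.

€12.26 per lb P₂O₅ (single superphosphate)

option A: P₂O₅ per bag = 40 × 3% = 1.2 lb; cost = 41.51 / 1.2 = €34.5917/lb P₂O₅.
single superphosphate: P₂O₅ per bag = 40 × 20% = 8 lb; cost = 98.06 / 8 = €12.2575/lb P₂O₅.
single superphosphate is cheaper.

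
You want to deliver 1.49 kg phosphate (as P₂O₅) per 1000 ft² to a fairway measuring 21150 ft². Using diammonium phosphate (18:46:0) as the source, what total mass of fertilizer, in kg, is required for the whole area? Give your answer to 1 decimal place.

Product per 1000 ft² = 1.49 / 46% = 3.23913 kg.
Total product = 3.23913 × 21150 / 1000 = 68.5076 kg.

68.5 kg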